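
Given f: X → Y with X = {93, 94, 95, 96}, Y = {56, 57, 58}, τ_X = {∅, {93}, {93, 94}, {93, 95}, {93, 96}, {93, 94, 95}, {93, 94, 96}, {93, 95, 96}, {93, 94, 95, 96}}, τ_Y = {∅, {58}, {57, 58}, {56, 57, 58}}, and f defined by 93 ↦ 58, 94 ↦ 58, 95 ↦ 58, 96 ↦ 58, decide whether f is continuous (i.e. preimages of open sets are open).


f IS continuous.

Compute f^{-1}(U) for each U ∈ τ_Y:
  U = ∅: f^{-1}(U) = ∅ ∈ τ_X ✓.
  U = {58}: f^{-1}(U) = {93, 94, 95, 96} ∈ τ_X ✓.
  U = {57, 58}: f^{-1}(U) = {93, 94, 95, 96} ∈ τ_X ✓.
  U = {56, 57, 58}: f^{-1}(U) = {93, 94, 95, 96} ∈ τ_X ✓.
Every preimage lies in τ_X, so f IS continuous.


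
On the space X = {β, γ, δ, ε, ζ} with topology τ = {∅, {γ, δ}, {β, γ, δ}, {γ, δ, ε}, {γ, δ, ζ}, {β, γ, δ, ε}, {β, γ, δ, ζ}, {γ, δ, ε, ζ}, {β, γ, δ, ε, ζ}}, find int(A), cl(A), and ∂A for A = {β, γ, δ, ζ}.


int(A) = {β, γ, δ, ζ}, cl(A) = {β, γ, δ, ε, ζ}, ∂A = {ε}.

Closed sets in (X, τ) are complements of opens:
  closed(X, τ) = {∅, {β}, {ε}, {ζ}, {β, ε}, {β, ζ}, {ε, ζ}, {β, ε, ζ}, {β, γ, δ, ε, ζ}}.
int(A) = ⋃ {U ∈ τ : U ⊆ A}. Opens contained in A: ∅, {γ, δ}, {β, γ, δ}, {γ, δ, ζ}, {β, γ, δ, ζ}.
Taking the union of these: int(A) = {β, γ, δ, ζ}.
cl(A) = ⋂ {C closed : A ⊆ C}. Closed sets containing A: {β, γ, δ, ε, ζ}.
Intersecting these: cl(A) = {β, γ, δ, ε, ζ}.
∂A = cl(A) ∖ int(A) = {β, γ, δ, ε, ζ} ∖ {β, γ, δ, ζ} = {ε}.


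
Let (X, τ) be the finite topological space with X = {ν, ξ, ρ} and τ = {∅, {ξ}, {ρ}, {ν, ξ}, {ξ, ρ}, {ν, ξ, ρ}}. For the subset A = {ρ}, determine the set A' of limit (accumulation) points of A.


A' = ∅

For each x ∈ X, list the open sets U ∈ τ with x ∈ U, then check whether U ∩ (A ∖ {x}) ≠ ∅ for every such U.
  x = ν: open {ν, ξ} ∋ x has {ν, ξ} ∩ (A ∖ {ν}) = ∅, so x is NOT a limit point.
  x = ξ: open {ξ} ∋ x has {ξ} ∩ (A ∖ {ξ}) = ∅, so x is NOT a limit point.
  x = ρ: open {ρ} ∋ x has {ρ} ∩ (A ∖ {ρ}) = ∅, so x is NOT a limit point.
Collecting: A' = ∅.


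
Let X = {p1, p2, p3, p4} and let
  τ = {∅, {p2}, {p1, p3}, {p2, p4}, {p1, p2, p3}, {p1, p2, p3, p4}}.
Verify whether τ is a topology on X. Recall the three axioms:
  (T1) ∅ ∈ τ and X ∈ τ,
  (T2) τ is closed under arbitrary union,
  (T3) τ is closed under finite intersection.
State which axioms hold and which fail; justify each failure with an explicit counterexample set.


τ IS a topology on X.

Axiom (T1): ∅ ∈ τ? Yes; X ∈ τ? Yes.
Axiom (T2/T3): check pairwise unions and intersections of members of τ.
All pairwise intersections and unions checked — each lies in τ. Therefore τ satisfies (T1), (T2), (T3): it IS a topology on X.


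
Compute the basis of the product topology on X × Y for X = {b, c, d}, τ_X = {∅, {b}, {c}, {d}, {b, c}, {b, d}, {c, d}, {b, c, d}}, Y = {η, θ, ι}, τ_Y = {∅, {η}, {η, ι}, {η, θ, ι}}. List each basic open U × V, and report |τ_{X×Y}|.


Basis B = {∅ × ∅, {b} × {η}, {c} × {η}, {d} × {η}, {b} × {η, ι}, {b, c} × {η}, {b, d} × {η}, {c} × {η, ι}, {c, d} × {η}, {d} × {η, ι}, {b} × {η, θ, ι}, {b, c, d} × {η}, {c} × {η, θ, ι}, {d} × {η, θ, ι}, {b, c} × {η, ι}, {b, d} × {η, ι}, {c, d} × {η, ι}, {b, c} × {η, θ, ι}, {b, d} × {η, θ, ι}, {b, c, d} × {η, ι}, {c, d} × {η, θ, ι}, {b, c, d} × {η, θ, ι}}; |τ_{X×Y}| = 64.

Enumerate products U × V with U ∈ τ_X, V ∈ τ_Y (deduplicated):
  ∅ × ∅ = {} (∅)
  {b} × {η} = {(b,η)}
  {c} × {η} = {(c,η)}
  {d} × {η} = {(d,η)}
  {b} × {η, ι} = {(b,η), (b,ι)}
  {b, c} × {η} = {(b,η), (c,η)}
  {b, d} × {η} = {(b,η), (d,η)}
  {c} × {η, ι} = {(c,η), (c,ι)}
  {c, d} × {η} = {(c,η), (d,η)}
  {d} × {η, ι} = {(d,η), (d,ι)}
  {b} × {η, θ, ι} = {(b,η), (b,θ), (b,ι)}
  {b, c, d} × {η} = {(b,η), (c,η), (d,η)}
  {c} × {η, θ, ι} = {(c,η), (c,θ), (c,ι)}
  {d} × {η, θ, ι} = {(d,η), (d,θ), (d,ι)}
  {b, c} × {η, ι} = {(b,η), (b,ι), (c,η), (c,ι)}
  {b, d} × {η, ι} = {(b,η), (b,ι), (d,η), (d,ι)}
  {c, d} × {η, ι} = {(c,η), (c,ι), (d,η), (d,ι)}
  {b, c} × {η, θ, ι} = {(b,η), (b,θ), (b,ι), (c,η), (c,θ), (c,ι)}
  {b, d} × {η, θ, ι} = {(b,η), (b,θ), (b,ι), (d,η), (d,θ), (d,ι)}
  {b, c, d} × {η, ι} = {(b,η), (b,ι), (c,η), (c,ι), (d,η), (d,ι)}
  {c, d} × {η, θ, ι} = {(c,η), (c,θ), (c,ι), (d,η), (d,θ), (d,ι)}
  {b, c, d} × {η, θ, ι} = {(b,η), (b,θ), (b,ι), (c,η), (c,θ), (c,ι), (d,η), (d,θ), (d,ι)}
These 22 distinct sets form the basis B.
Close under arbitrary unions to get τ_{X×Y}; counting gives |τ_{X×Y}| = 64.


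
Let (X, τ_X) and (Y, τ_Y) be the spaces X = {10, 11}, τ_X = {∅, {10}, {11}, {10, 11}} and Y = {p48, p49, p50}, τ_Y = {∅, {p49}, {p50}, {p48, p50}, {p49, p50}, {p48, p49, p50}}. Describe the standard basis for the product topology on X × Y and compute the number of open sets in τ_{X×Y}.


Basis B = {∅ × ∅, {10} × {p49}, {10} × {p50}, {11} × {p49}, {11} × {p50}, {10} × {p48, p50}, {10} × {p49, p50}, {10, 11} × {p49}, {10, 11} × {p50}, {11} × {p48, p50}, {11} × {p49, p50}, {10} × {p48, p49, p50}, {11} × {p48, p49, p50}, {10, 11} × {p48, p50}, {10, 11} × {p49, p50}, {10, 11} × {p48, p49, p50}}; |τ_{X×Y}| = 36.

Enumerate products U × V with U ∈ τ_X, V ∈ τ_Y (deduplicated):
  ∅ × ∅ = {} (∅)
  {10} × {p49} = {(10,p49)}
  {10} × {p50} = {(10,p50)}
  {11} × {p49} = {(11,p49)}
  {11} × {p50} = {(11,p50)}
  {10} × {p48, p50} = {(10,p48), (10,p50)}
  {10} × {p49, p50} = {(10,p49), (10,p50)}
  {10, 11} × {p49} = {(10,p49), (11,p49)}
  {10, 11} × {p50} = {(10,p50), (11,p50)}
  {11} × {p48, p50} = {(11,p48), (11,p50)}
  {11} × {p49, p50} = {(11,p49), (11,p50)}
  {10} × {p48, p49, p50} = {(10,p48), (10,p49), (10,p50)}
  {11} × {p48, p49, p50} = {(11,p48), (11,p49), (11,p50)}
  {10, 11} × {p48, p50} = {(10,p48), (10,p50), (11,p48), (11,p50)}
  {10, 11} × {p49, p50} = {(10,p49), (10,p50), (11,p49), (11,p50)}
  {10, 11} × {p48, p49, p50} = {(10,p48), (10,p49), (10,p50), (11,p48), (11,p49), (11,p50)}
These 16 distinct sets form the basis B.
Close under arbitrary unions to get τ_{X×Y}; counting gives |τ_{X×Y}| = 36.


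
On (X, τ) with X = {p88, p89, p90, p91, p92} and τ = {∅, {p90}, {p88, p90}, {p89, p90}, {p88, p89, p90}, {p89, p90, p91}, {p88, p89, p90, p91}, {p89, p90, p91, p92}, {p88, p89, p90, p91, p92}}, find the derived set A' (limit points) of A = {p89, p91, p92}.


A' = {p91, p92}

For each x ∈ X, list the open sets U ∈ τ with x ∈ U, then check whether U ∩ (A ∖ {x}) ≠ ∅ for every such U.
  x = p88: open {p88, p90} ∋ x has {p88, p90} ∩ (A ∖ {p88}) = ∅, so x is NOT a limit point.
  x = p89: open {p89, p90} ∋ x has {p89, p90} ∩ (A ∖ {p89}) = ∅, so x is NOT a limit point.
  x = p90: open {p90} ∋ x has {p90} ∩ (A ∖ {p90}) = ∅, so x is NOT a limit point.
  x = p91: opens ∋ x are {p89, p90, p91}, {p88, p89, p90, p91}, {p89, p90, p91, p92}, {p88, p89, p90, p91, p92}; each meets A ∖ {p91}, so x IS a limit point.
  x = p92: opens ∋ x are {p89, p90, p91, p92}, {p88, p89, p90, p91, p92}; each meets A ∖ {p92}, so x IS a limit point.
Collecting: A' = {p91, p92}.


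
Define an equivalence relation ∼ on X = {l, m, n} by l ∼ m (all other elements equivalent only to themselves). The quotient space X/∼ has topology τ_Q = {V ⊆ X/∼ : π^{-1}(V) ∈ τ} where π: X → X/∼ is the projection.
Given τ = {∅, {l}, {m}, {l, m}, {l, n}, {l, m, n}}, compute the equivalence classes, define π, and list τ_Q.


X/∼ = {[l=m], [n]}; |τ_Q| = 3.

Equivalence classes: [l=m], [n].
Quotient map π: X → X/∼ sends l ↦ [l=m], m ↦ [l=m], n ↦ [n].
For each subset V ⊆ X/∼, compute π^{-1}(V) ⊆ X and check whether π^{-1}(V) ∈ τ. V is open in τ_Q iff π^{-1}(V) ∈ τ.
  V = {}: π^{-1}(V) = ∅ ∈ τ ✓.
  V = {[l=m]}: π^{-1}(V) = {l, m} ∈ τ ✓.
  V = {[n]}: π^{-1}(V) = {n} ∉ τ ✗.
  V = {[l=m], [n]}: π^{-1}(V) = {l, m, n} ∈ τ ✓.
Open sets in the quotient: τ_Q = {{}, {[l=m]}, {[l=m], [n]}} (3 elements).


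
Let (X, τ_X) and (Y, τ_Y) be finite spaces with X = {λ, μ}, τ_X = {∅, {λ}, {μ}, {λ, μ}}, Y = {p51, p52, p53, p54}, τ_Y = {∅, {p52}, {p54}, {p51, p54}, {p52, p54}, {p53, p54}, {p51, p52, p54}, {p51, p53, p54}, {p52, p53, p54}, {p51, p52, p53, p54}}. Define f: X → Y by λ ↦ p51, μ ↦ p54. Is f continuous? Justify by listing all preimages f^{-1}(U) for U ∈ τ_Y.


f IS continuous.

Compute f^{-1}(U) for each U ∈ τ_Y:
  U = ∅: f^{-1}(U) = ∅ ∈ τ_X ✓.
  U = {p52}: f^{-1}(U) = ∅ ∈ τ_X ✓.
  U = {p54}: f^{-1}(U) = {μ} ∈ τ_X ✓.
  U = {p51, p54}: f^{-1}(U) = {λ, μ} ∈ τ_X ✓.
  U = {p52, p54}: f^{-1}(U) = {μ} ∈ τ_X ✓.
  U = {p53, p54}: f^{-1}(U) = {μ} ∈ τ_X ✓.
  U = {p51, p52, p54}: f^{-1}(U) = {λ, μ} ∈ τ_X ✓.
  U = {p51, p53, p54}: f^{-1}(U) = {λ, μ} ∈ τ_X ✓.
  U = {p52, p53, p54}: f^{-1}(U) = {μ} ∈ τ_X ✓.
  U = {p51, p52, p53, p54}: f^{-1}(U) = {λ, μ} ∈ τ_X ✓.
Every preimage lies in τ_X, so f IS continuous.


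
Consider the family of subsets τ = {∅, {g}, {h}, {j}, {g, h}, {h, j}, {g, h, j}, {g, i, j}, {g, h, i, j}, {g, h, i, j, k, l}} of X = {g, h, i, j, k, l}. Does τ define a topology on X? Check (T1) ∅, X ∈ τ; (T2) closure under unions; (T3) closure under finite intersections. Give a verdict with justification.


τ is NOT a topology on X.

Axiom (T1): ∅ ∈ τ? Yes; X ∈ τ? Yes.
Axiom (T2/T3): check pairwise unions and intersections of members of τ.
Counterexample for (T2): {g} ∪ {j} = {g, j} ∉ τ. Therefore τ is NOT a topology.


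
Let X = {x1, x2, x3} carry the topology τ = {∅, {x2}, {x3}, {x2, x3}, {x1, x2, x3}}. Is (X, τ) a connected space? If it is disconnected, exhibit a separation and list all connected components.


(X, τ) is connected.

Find clopen sets (U ∈ τ with X ∖ U ∈ τ):
  U = ∅, X ∖ U = {x1, x2, x3} — both open, so U is clopen.
  U = {x1, x2, x3}, X ∖ U = ∅ — both open, so U is clopen.
Only trivial clopens (∅ and X) exist, so (X, τ) is connected.
Compute connected components by grouping points that agree on all clopens:
  component: {x1, x2, x3}


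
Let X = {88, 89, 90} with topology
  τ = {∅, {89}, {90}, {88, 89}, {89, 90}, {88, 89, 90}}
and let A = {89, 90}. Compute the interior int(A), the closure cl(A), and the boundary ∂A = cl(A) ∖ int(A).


int(A) = {89, 90}, cl(A) = {88, 89, 90}, ∂A = {88}.

Closed sets in (X, τ) are complements of opens:
  closed(X, τ) = {∅, {88}, {90}, {88, 89}, {88, 90}, {88, 89, 90}}.
int(A) = ⋃ {U ∈ τ : U ⊆ A}. Opens contained in A: ∅, {89}, {90}, {89, 90}.
Taking the union of these: int(A) = {89, 90}.
cl(A) = ⋂ {C closed : A ⊆ C}. Closed sets containing A: {88, 89, 90}.
Intersecting these: cl(A) = {88, 89, 90}.
∂A = cl(A) ∖ int(A) = {88, 89, 90} ∖ {89, 90} = {88}.


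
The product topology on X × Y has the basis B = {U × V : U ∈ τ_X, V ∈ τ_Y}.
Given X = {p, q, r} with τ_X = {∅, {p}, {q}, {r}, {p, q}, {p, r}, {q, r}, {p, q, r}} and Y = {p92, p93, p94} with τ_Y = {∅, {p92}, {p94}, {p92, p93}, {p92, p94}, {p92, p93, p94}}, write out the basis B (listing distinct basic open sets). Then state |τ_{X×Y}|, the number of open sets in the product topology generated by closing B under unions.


Basis B = {∅ × ∅, {p} × {p92}, {p} × {p94}, {q} × {p92}, {q} × {p94}, {r} × {p92}, {r} × {p94}, {p} × {p92, p93}, {p} × {p92, p94}, {p, q} × {p92}, {p, r} × {p92}, {p, q} × {p94}, {p, r} × {p94}, {q} × {p92, p93}, {q} × {p92, p94}, {q, r} × {p92}, {q, r} × {p94}, {r} × {p92, p93}, {r} × {p92, p94}, {p} × {p92, p93, p94}, {p, q, r} × {p92}, {p, q, r} × {p94}, {q} × {p92, p93, p94}, {r} × {p92, p93, p94}, {p, q} × {p92, p93}, {p, r} × {p92, p93}, {p, q} × {p92, p94}, {p, r} × {p92, p94}, {q, r} × {p92, p93}, {q, r} × {p92, p94}, {p, q} × {p92, p93, p94}, {p, r} × {p92, p93, p94}, {p, q, r} × {p92, p93}, {p, q, r} × {p92, p94}, {q, r} × {p92, p93, p94}, {p, q, r} × {p92, p93, p94}}; |τ_{X×Y}| = 216.

Enumerate products U × V with U ∈ τ_X, V ∈ τ_Y (deduplicated):
  ∅ × ∅ = {} (∅)
  {p} × {p92} = {(p,p92)}
  {p} × {p94} = {(p,p94)}
  {q} × {p92} = {(q,p92)}
  {q} × {p94} = {(q,p94)}
  {r} × {p92} = {(r,p92)}
  {r} × {p94} = {(r,p94)}
  {p} × {p92, p93} = {(p,p92), (p,p93)}
  {p} × {p92, p94} = {(p,p92), (p,p94)}
  {p, q} × {p92} = {(p,p92), (q,p92)}
  {p, r} × {p92} = {(p,p92), (r,p92)}
  {p, q} × {p94} = {(p,p94), (q,p94)}
  {p, r} × {p94} = {(p,p94), (r,p94)}
  {q} × {p92, p93} = {(q,p92), (q,p93)}
  {q} × {p92, p94} = {(q,p92), (q,p94)}
  {q, r} × {p92} = {(q,p92), (r,p92)}
  {q, r} × {p94} = {(q,p94), (r,p94)}
  {r} × {p92, p93} = {(r,p92), (r,p93)}
  {r} × {p92, p94} = {(r,p92), (r,p94)}
  {p} × {p92, p93, p94} = {(p,p92), (p,p93), (p,p94)}
  {p, q, r} × {p92} = {(p,p92), (q,p92), (r,p92)}
  {p, q, r} × {p94} = {(p,p94), (q,p94), (r,p94)}
  {q} × {p92, p93, p94} = {(q,p92), (q,p93), (q,p94)}
  {r} × {p92, p93, p94} = {(r,p92), (r,p93), (r,p94)}
  {p, q} × {p92, p93} = {(p,p92), (p,p93), (q,p92), (q,p93)}
  {p, r} × {p92, p93} = {(p,p92), (p,p93), (r,p92), (r,p93)}
  {p, q} × {p92, p94} = {(p,p92), (p,p94), (q,p92), (q,p94)}
  {p, r} × {p92, p94} = {(p,p92), (p,p94), (r,p92), (r,p94)}
  {q, r} × {p92, p93} = {(q,p92), (q,p93), (r,p92), (r,p93)}
  {q, r} × {p92, p94} = {(q,p92), (q,p94), (r,p92), (r,p94)}
  {p, q} × {p92, p93, p94} = {(p,p92), (p,p93), (p,p94), (q,p92), (q,p93), (q,p94)}
  {p, r} × {p92, p93, p94} = {(p,p92), (p,p93), (p,p94), (r,p92), (r,p93), (r,p94)}
  {p, q, r} × {p92, p93} = {(p,p92), (p,p93), (q,p92), (q,p93), (r,p92), (r,p93)}
  {p, q, r} × {p92, p94} = {(p,p92), (p,p94), (q,p92), (q,p94), (r,p92), (r,p94)}
  {q, r} × {p92, p93, p94} = {(q,p92), (q,p93), (q,p94), (r,p92), (r,p93), (r,p94)}
  {p, q, r} × {p92, p93, p94} = {(p,p92), (p,p93), (p,p94), (q,p92), (q,p93), (q,p94), (r,p92), (r,p93), (r,p94)}
These 36 distinct sets form the basis B.
Close under arbitrary unions to get τ_{X×Y}; counting gives |τ_{X×Y}| = 216.


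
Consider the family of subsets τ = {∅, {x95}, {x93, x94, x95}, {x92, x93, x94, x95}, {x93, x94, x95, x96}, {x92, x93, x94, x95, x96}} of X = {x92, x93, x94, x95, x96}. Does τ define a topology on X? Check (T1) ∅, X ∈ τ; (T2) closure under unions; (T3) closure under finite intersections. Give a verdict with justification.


τ IS a topology on X.

Axiom (T1): ∅ ∈ τ? Yes; X ∈ τ? Yes.
Axiom (T2/T3): check pairwise unions and intersections of members of τ.
All pairwise intersections and unions checked — each lies in τ. Therefore τ satisfies (T1), (T2), (T3): it IS a topology on X.


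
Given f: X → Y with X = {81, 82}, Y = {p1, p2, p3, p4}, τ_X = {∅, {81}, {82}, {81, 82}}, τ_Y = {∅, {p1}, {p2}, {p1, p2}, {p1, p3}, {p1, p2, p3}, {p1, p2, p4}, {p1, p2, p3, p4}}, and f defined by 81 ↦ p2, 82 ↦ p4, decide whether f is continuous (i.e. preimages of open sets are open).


f IS continuous.

Compute f^{-1}(U) for each U ∈ τ_Y:
  U = ∅: f^{-1}(U) = ∅ ∈ τ_X ✓.
  U = {p1}: f^{-1}(U) = ∅ ∈ τ_X ✓.
  U = {p2}: f^{-1}(U) = {81} ∈ τ_X ✓.
  U = {p1, p2}: f^{-1}(U) = {81} ∈ τ_X ✓.
  U = {p1, p3}: f^{-1}(U) = ∅ ∈ τ_X ✓.
  U = {p1, p2, p3}: f^{-1}(U) = {81} ∈ τ_X ✓.
  U = {p1, p2, p4}: f^{-1}(U) = {81, 82} ∈ τ_X ✓.
  U = {p1, p2, p3, p4}: f^{-1}(U) = {81, 82} ∈ τ_X ✓.
Every preimage lies in τ_X, so f IS continuous.


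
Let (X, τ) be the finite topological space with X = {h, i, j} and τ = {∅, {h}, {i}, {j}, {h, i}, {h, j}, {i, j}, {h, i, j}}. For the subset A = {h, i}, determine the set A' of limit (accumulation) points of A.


A' = ∅

For each x ∈ X, list the open sets U ∈ τ with x ∈ U, then check whether U ∩ (A ∖ {x}) ≠ ∅ for every such U.
  x = h: open {h} ∋ x has {h} ∩ (A ∖ {h}) = ∅, so x is NOT a limit point.
  x = i: open {i} ∋ x has {i} ∩ (A ∖ {i}) = ∅, so x is NOT a limit point.
  x = j: open {j} ∋ x has {j} ∩ (A ∖ {j}) = ∅, so x is NOT a limit point.
Collecting: A' = ∅.


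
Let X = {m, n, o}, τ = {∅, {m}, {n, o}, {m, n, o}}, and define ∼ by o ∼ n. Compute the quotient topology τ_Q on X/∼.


X/∼ = {[m], [n=o]}; |τ_Q| = 4.

Equivalence classes: [m], [n=o].
Quotient map π: X → X/∼ sends m ↦ [m], n ↦ [n=o], o ↦ [n=o].
For each subset V ⊆ X/∼, compute π^{-1}(V) ⊆ X and check whether π^{-1}(V) ∈ τ. V is open in τ_Q iff π^{-1}(V) ∈ τ.
  V = {}: π^{-1}(V) = ∅ ∈ τ ✓.
  V = {[m]}: π^{-1}(V) = {m} ∈ τ ✓.
  V = {[n=o]}: π^{-1}(V) = {n, o} ∈ τ ✓.
  V = {[m], [n=o]}: π^{-1}(V) = {m, n, o} ∈ τ ✓.
Open sets in the quotient: τ_Q = {{}, {[m]}, {[n=o]}, {[m], [n=o]}} (4 elements).


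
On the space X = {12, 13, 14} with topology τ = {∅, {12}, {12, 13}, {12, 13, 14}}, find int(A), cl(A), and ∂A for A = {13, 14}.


int(A) = ∅, cl(A) = {13, 14}, ∂A = {13, 14}.

Closed sets in (X, τ) are complements of opens:
  closed(X, τ) = {∅, {14}, {13, 14}, {12, 13, 14}}.
int(A) = ⋃ {U ∈ τ : U ⊆ A}. Opens contained in A: ∅.
Taking the union of these: int(A) = ∅.
cl(A) = ⋂ {C closed : A ⊆ C}. Closed sets containing A: {13, 14}, {12, 13, 14}.
Intersecting these: cl(A) = {13, 14}.
∂A = cl(A) ∖ int(A) = {13, 14} ∖ ∅ = {13, 14}.


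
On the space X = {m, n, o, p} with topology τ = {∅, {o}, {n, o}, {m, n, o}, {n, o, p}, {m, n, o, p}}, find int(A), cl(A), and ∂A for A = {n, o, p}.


int(A) = {n, o, p}, cl(A) = {m, n, o, p}, ∂A = {m}.

Closed sets in (X, τ) are complements of opens:
  closed(X, τ) = {∅, {m}, {p}, {m, p}, {m, n, p}, {m, n, o, p}}.
int(A) = ⋃ {U ∈ τ : U ⊆ A}. Opens contained in A: ∅, {o}, {n, o}, {n, o, p}.
Taking the union of these: int(A) = {n, o, p}.
cl(A) = ⋂ {C closed : A ⊆ C}. Closed sets containing A: {m, n, o, p}.
Intersecting these: cl(A) = {m, n, o, p}.
∂A = cl(A) ∖ int(A) = {m, n, o, p} ∖ {n, o, p} = {m}.


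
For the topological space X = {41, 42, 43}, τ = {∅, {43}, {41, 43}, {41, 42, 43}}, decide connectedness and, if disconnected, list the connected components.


(X, τ) is connected.

Find clopen sets (U ∈ τ with X ∖ U ∈ τ):
  U = ∅, X ∖ U = {41, 42, 43} — both open, so U is clopen.
  U = {41, 42, 43}, X ∖ U = ∅ — both open, so U is clopen.
Only trivial clopens (∅ and X) exist, so (X, τ) is connected.
Compute connected components by grouping points that agree on all clopens:
  component: {41, 42, 43}


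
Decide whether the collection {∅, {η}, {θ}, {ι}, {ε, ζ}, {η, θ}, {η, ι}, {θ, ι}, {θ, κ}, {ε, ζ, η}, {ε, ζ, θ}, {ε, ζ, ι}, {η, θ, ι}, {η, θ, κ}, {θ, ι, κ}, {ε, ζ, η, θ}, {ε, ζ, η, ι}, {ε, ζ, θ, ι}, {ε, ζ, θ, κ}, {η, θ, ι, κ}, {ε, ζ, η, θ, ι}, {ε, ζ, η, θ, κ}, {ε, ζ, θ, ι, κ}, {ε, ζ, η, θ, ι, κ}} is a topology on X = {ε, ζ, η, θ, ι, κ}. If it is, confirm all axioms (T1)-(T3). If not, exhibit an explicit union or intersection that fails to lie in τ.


τ IS a topology on X.

Axiom (T1): ∅ ∈ τ? Yes; X ∈ τ? Yes.
Axiom (T2/T3): check pairwise unions and intersections of members of τ.
All pairwise intersections and unions checked — each lies in τ. Therefore τ satisfies (T1), (T2), (T3): it IS a topology on X.


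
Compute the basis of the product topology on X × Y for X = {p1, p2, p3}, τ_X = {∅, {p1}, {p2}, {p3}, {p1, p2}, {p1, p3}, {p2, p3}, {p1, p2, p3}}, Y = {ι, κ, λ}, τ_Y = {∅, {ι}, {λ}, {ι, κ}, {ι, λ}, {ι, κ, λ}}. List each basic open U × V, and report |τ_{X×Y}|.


Basis B = {∅ × ∅, {p1} × {ι}, {p1} × {λ}, {p2} × {ι}, {p2} × {λ}, {p3} × {ι}, {p3} × {λ}, {p1} × {ι, κ}, {p1} × {ι, λ}, {p1, p2} × {ι}, {p1, p3} × {ι}, {p1, p2} × {λ}, {p1, p3} × {λ}, {p2} × {ι, κ}, {p2} × {ι, λ}, {p2, p3} × {ι}, {p2, p3} × {λ}, {p3} × {ι, κ}, {p3} × {ι, λ}, {p1} × {ι, κ, λ}, {p1, p2, p3} × {ι}, {p1, p2, p3} × {λ}, {p2} × {ι, κ, λ}, {p3} × {ι, κ, λ}, {p1, p2} × {ι, κ}, {p1, p3} × {ι, κ}, {p1, p2} × {ι, λ}, {p1, p3} × {ι, λ}, {p2, p3} × {ι, κ}, {p2, p3} × {ι, λ}, {p1, p2} × {ι, κ, λ}, {p1, p3} × {ι, κ, λ}, {p1, p2, p3} × {ι, κ}, {p1, p2, p3} × {ι, λ}, {p2, p3} × {ι, κ, λ}, {p1, p2, p3} × {ι, κ, λ}}; |τ_{X×Y}| = 216.

Enumerate products U × V with U ∈ τ_X, V ∈ τ_Y (deduplicated):
  ∅ × ∅ = {} (∅)
  {p1} × {ι} = {(p1,ι)}
  {p1} × {λ} = {(p1,λ)}
  {p2} × {ι} = {(p2,ι)}
  {p2} × {λ} = {(p2,λ)}
  {p3} × {ι} = {(p3,ι)}
  {p3} × {λ} = {(p3,λ)}
  {p1} × {ι, κ} = {(p1,ι), (p1,κ)}
  {p1} × {ι, λ} = {(p1,ι), (p1,λ)}
  {p1, p2} × {ι} = {(p1,ι), (p2,ι)}
  {p1, p3} × {ι} = {(p1,ι), (p3,ι)}
  {p1, p2} × {λ} = {(p1,λ), (p2,λ)}
  {p1, p3} × {λ} = {(p1,λ), (p3,λ)}
  {p2} × {ι, κ} = {(p2,ι), (p2,κ)}
  {p2} × {ι, λ} = {(p2,ι), (p2,λ)}
  {p2, p3} × {ι} = {(p2,ι), (p3,ι)}
  {p2, p3} × {λ} = {(p2,λ), (p3,λ)}
  {p3} × {ι, κ} = {(p3,ι), (p3,κ)}
  {p3} × {ι, λ} = {(p3,ι), (p3,λ)}
  {p1} × {ι, κ, λ} = {(p1,ι), (p1,κ), (p1,λ)}
  {p1, p2, p3} × {ι} = {(p1,ι), (p2,ι), (p3,ι)}
  {p1, p2, p3} × {λ} = {(p1,λ), (p2,λ), (p3,λ)}
  {p2} × {ι, κ, λ} = {(p2,ι), (p2,κ), (p2,λ)}
  {p3} × {ι, κ, λ} = {(p3,ι), (p3,κ), (p3,λ)}
  {p1, p2} × {ι, κ} = {(p1,ι), (p1,κ), (p2,ι), (p2,κ)}
  {p1, p3} × {ι, κ} = {(p1,ι), (p1,κ), (p3,ι), (p3,κ)}
  {p1, p2} × {ι, λ} = {(p1,ι), (p1,λ), (p2,ι), (p2,λ)}
  {p1, p3} × {ι, λ} = {(p1,ι), (p1,λ), (p3,ι), (p3,λ)}
  {p2, p3} × {ι, κ} = {(p2,ι), (p2,κ), (p3,ι), (p3,κ)}
  {p2, p3} × {ι, λ} = {(p2,ι), (p2,λ), (p3,ι), (p3,λ)}
  {p1, p2} × {ι, κ, λ} = {(p1,ι), (p1,κ), (p1,λ), (p2,ι), (p2,κ), (p2,λ)}
  {p1, p3} × {ι, κ, λ} = {(p1,ι), (p1,κ), (p1,λ), (p3,ι), (p3,κ), (p3,λ)}
  {p1, p2, p3} × {ι, κ} = {(p1,ι), (p1,κ), (p2,ι), (p2,κ), (p3,ι), (p3,κ)}
  {p1, p2, p3} × {ι, λ} = {(p1,ι), (p1,λ), (p2,ι), (p2,λ), (p3,ι), (p3,λ)}
  {p2, p3} × {ι, κ, λ} = {(p2,ι), (p2,κ), (p2,λ), (p3,ι), (p3,κ), (p3,λ)}
  {p1, p2, p3} × {ι, κ, λ} = {(p1,ι), (p1,κ), (p1,λ), (p2,ι), (p2,κ), (p2,λ), (p3,ι), (p3,κ), (p3,λ)}
These 36 distinct sets form the basis B.
Close under arbitrary unions to get τ_{X×Y}; counting gives |τ_{X×Y}| = 216.


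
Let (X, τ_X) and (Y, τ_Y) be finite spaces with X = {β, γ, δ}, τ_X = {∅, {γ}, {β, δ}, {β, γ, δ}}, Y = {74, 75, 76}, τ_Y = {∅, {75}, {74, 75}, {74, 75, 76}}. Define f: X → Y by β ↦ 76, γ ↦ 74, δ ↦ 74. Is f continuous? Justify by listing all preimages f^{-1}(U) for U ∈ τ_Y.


f is NOT continuous.

Compute f^{-1}(U) for each U ∈ τ_Y:
  U = ∅: f^{-1}(U) = ∅ ∈ τ_X ✓.
  U = {75}: f^{-1}(U) = ∅ ∈ τ_X ✓.
  U = {74, 75}: f^{-1}(U) = {γ, δ} ∉ τ_X ✗.
  U = {74, 75, 76}: f^{-1}(U) = {β, γ, δ} ∈ τ_X ✓.
Found U = {74, 75} with f^{-1}(U) = {γ, δ} not in τ_X. Therefore f is NOT continuous.


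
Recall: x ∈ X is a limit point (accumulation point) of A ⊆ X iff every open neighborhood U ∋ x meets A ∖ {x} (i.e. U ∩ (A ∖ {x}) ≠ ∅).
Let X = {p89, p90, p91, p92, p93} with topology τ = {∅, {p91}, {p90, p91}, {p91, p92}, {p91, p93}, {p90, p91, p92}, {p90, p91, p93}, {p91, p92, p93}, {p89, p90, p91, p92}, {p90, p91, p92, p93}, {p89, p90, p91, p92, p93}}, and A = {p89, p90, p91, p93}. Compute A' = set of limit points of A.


A' = {p89, p90, p92, p93}

For each x ∈ X, list the open sets U ∈ τ with x ∈ U, then check whether U ∩ (A ∖ {x}) ≠ ∅ for every such U.
  x = p89: opens ∋ x are {p89, p90, p91, p92}, {p89, p90, p91, p92, p93}; each meets A ∖ {p89}, so x IS a limit point.
  x = p90: opens ∋ x are {p90, p91}, {p90, p91, p92}, {p90, p91, p93}, {p89, p90, p91, p92}, {p90, p91, p92, p93}, {p89, p90, p91, p92, p93}; each meets A ∖ {p90}, so x IS a limit point.
  x = p91: open {p91} ∋ x has {p91} ∩ (A ∖ {p91}) = ∅, so x is NOT a limit point.
  x = p92: opens ∋ x are {p91, p92}, {p90, p91, p92}, {p91, p92, p93}, {p89, p90, p91, p92}, {p90, p91, p92, p93}, {p89, p90, p91, p92, p93}; each meets A ∖ {p92}, so x IS a limit point.
  x = p93: opens ∋ x are {p91, p93}, {p90, p91, p93}, {p91, p92, p93}, {p90, p91, p92, p93}, {p89, p90, p91, p92, p93}; each meets A ∖ {p93}, so x IS a limit point.
Collecting: A' = {p89, p90, p92, p93}.


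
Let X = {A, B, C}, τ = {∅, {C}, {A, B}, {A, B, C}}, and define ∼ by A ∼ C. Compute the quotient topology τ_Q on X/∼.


X/∼ = {[A=C], [B]}; |τ_Q| = 2.

Equivalence classes: [A=C], [B].
Quotient map π: X → X/∼ sends A ↦ [A=C], B ↦ [B], C ↦ [A=C].
For each subset V ⊆ X/∼, compute π^{-1}(V) ⊆ X and check whether π^{-1}(V) ∈ τ. V is open in τ_Q iff π^{-1}(V) ∈ τ.
  V = {}: π^{-1}(V) = ∅ ∈ τ ✓.
  V = {[A=C]}: π^{-1}(V) = {A, C} ∉ τ ✗.
  V = {[B]}: π^{-1}(V) = {B} ∉ τ ✗.
  V = {[A=C], [B]}: π^{-1}(V) = {A, B, C} ∈ τ ✓.
Open sets in the quotient: τ_Q = {{}, {[A=C], [B]}} (2 elements).


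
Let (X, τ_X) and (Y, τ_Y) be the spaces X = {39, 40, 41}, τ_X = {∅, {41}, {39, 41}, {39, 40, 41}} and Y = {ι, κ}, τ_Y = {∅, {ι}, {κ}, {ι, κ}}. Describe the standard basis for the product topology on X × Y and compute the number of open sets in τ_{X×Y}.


Basis B = {∅ × ∅, {41} × {ι}, {41} × {κ}, {39, 41} × {ι}, {39, 41} × {κ}, {41} × {ι, κ}, {39, 40, 41} × {ι}, {39, 40, 41} × {κ}, {39, 41} × {ι, κ}, {39, 40, 41} × {ι, κ}}; |τ_{X×Y}| = 16.

Enumerate products U × V with U ∈ τ_X, V ∈ τ_Y (deduplicated):
  ∅ × ∅ = {} (∅)
  {41} × {ι} = {(41,ι)}
  {41} × {κ} = {(41,κ)}
  {39, 41} × {ι} = {(39,ι), (41,ι)}
  {39, 41} × {κ} = {(39,κ), (41,κ)}
  {41} × {ι, κ} = {(41,ι), (41,κ)}
  {39, 40, 41} × {ι} = {(39,ι), (40,ι), (41,ι)}
  {39, 40, 41} × {κ} = {(39,κ), (40,κ), (41,κ)}
  {39, 41} × {ι, κ} = {(39,ι), (39,κ), (41,ι), (41,κ)}
  {39, 40, 41} × {ι, κ} = {(39,ι), (39,κ), (40,ι), (40,κ), (41,ι), (41,κ)}
These 10 distinct sets form the basis B.
Close under arbitrary unions to get τ_{X×Y}; counting gives |τ_{X×Y}| = 16.


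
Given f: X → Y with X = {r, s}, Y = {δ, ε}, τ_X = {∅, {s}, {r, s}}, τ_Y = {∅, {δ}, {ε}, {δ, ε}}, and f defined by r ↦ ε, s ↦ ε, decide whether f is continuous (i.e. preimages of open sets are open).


f IS continuous.

Compute f^{-1}(U) for each U ∈ τ_Y:
  U = ∅: f^{-1}(U) = ∅ ∈ τ_X ✓.
  U = {δ}: f^{-1}(U) = ∅ ∈ τ_X ✓.
  U = {ε}: f^{-1}(U) = {r, s} ∈ τ_X ✓.
  U = {δ, ε}: f^{-1}(U) = {r, s} ∈ τ_X ✓.
Every preimage lies in τ_X, so f IS continuous.


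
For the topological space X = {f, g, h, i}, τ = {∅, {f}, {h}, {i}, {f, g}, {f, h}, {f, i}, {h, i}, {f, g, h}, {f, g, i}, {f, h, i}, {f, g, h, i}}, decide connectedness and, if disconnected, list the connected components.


(X, τ) is disconnected; components = [{h}, {i}, {f, g}].

Find clopen sets (U ∈ τ with X ∖ U ∈ τ):
  U = ∅, X ∖ U = {f, g, h, i} — both open, so U is clopen.
  U = {h}, X ∖ U = {f, g, i} — both open, so U is clopen.
  U = {i}, X ∖ U = {f, g, h} — both open, so U is clopen.
  U = {f, g}, X ∖ U = {h, i} — both open, so U is clopen.
  U = {h, i}, X ∖ U = {f, g} — both open, so U is clopen.
  U = {f, g, h}, X ∖ U = {i} — both open, so U is clopen.
  U = {f, g, i}, X ∖ U = {h} — both open, so U is clopen.
  U = {f, g, h, i}, X ∖ U = ∅ — both open, so U is clopen.
Nontrivial clopen(s) exist: e.g. {f, g, i}. So (X, τ) is disconnected.
Compute connected components by grouping points that agree on all clopens:
  component: {h}
  component: {i}
  component: {f, g}


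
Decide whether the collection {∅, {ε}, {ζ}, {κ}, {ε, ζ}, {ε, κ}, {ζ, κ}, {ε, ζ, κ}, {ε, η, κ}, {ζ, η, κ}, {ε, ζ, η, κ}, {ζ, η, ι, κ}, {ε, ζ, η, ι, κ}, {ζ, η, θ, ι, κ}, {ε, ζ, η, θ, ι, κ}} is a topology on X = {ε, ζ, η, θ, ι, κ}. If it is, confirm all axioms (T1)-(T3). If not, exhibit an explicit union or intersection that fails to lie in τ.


τ is NOT a topology on X.

Axiom (T1): ∅ ∈ τ? Yes; X ∈ τ? Yes.
Axiom (T2/T3): check pairwise unions and intersections of members of τ.
Counterexample for (T3): {ε, η, κ} ∩ {ζ, η, κ} = {η, κ} ∉ τ. Therefore τ is NOT a topology.


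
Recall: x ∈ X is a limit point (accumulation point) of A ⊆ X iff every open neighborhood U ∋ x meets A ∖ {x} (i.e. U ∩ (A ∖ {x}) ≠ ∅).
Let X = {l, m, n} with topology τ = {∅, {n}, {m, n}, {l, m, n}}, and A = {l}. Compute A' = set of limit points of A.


A' = ∅

For each x ∈ X, list the open sets U ∈ τ with x ∈ U, then check whether U ∩ (A ∖ {x}) ≠ ∅ for every such U.
  x = l: open {l, m, n} ∋ x has {l, m, n} ∩ (A ∖ {l}) = ∅, so x is NOT a limit point.
  x = m: open {m, n} ∋ x has {m, n} ∩ (A ∖ {m}) = ∅, so x is NOT a limit point.
  x = n: open {n} ∋ x has {n} ∩ (A ∖ {n}) = ∅, so x is NOT a limit point.
Collecting: A' = ∅.


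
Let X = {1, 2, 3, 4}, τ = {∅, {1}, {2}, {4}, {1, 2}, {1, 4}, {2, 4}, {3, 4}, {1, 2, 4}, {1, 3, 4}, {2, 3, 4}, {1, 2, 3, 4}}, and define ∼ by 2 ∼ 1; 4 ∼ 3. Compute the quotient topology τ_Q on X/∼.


X/∼ = {[1=2], [3=4]}; |τ_Q| = 4.

Equivalence classes: [1=2], [3=4].
Quotient map π: X → X/∼ sends 1 ↦ [1=2], 2 ↦ [1=2], 3 ↦ [3=4], 4 ↦ [3=4].
For each subset V ⊆ X/∼, compute π^{-1}(V) ⊆ X and check whether π^{-1}(V) ∈ τ. V is open in τ_Q iff π^{-1}(V) ∈ τ.
  V = {}: π^{-1}(V) = ∅ ∈ τ ✓.
  V = {[1=2]}: π^{-1}(V) = {1, 2} ∈ τ ✓.
  V = {[3=4]}: π^{-1}(V) = {3, 4} ∈ τ ✓.
  V = {[1=2], [3=4]}: π^{-1}(V) = {1, 2, 3, 4} ∈ τ ✓.
Open sets in the quotient: τ_Q = {{}, {[1=2]}, {[3=4]}, {[1=2], [3=4]}} (4 elements).


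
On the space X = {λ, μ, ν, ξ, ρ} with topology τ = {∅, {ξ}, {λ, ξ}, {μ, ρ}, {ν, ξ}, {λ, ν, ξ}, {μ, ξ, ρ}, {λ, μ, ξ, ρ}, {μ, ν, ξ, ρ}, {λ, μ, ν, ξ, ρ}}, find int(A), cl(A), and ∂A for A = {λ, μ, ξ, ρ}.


int(A) = {λ, μ, ξ, ρ}, cl(A) = {λ, μ, ν, ξ, ρ}, ∂A = {ν}.

Closed sets in (X, τ) are complements of opens:
  closed(X, τ) = {∅, {λ}, {ν}, {λ, ν}, {μ, ρ}, {λ, μ, ρ}, {λ, ν, ξ}, {μ, ν, ρ}, {λ, μ, ν, ρ}, {λ, μ, ν, ξ, ρ}}.
int(A) = ⋃ {U ∈ τ : U ⊆ A}. Opens contained in A: ∅, {ξ}, {λ, ξ}, {μ, ρ}, {μ, ξ, ρ}, {λ, μ, ξ, ρ}.
Taking the union of these: int(A) = {λ, μ, ξ, ρ}.
cl(A) = ⋂ {C closed : A ⊆ C}. Closed sets containing A: {λ, μ, ν, ξ, ρ}.
Intersecting these: cl(A) = {λ, μ, ν, ξ, ρ}.
∂A = cl(A) ∖ int(A) = {λ, μ, ν, ξ, ρ} ∖ {λ, μ, ξ, ρ} = {ν}.


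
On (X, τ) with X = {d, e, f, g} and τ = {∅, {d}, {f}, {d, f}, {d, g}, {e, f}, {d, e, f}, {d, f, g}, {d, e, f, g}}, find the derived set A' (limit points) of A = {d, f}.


A' = {e, g}

For each x ∈ X, list the open sets U ∈ τ with x ∈ U, then check whether U ∩ (A ∖ {x}) ≠ ∅ for every such U.
  x = d: open {d} ∋ x has {d} ∩ (A ∖ {d}) = ∅, so x is NOT a limit point.
  x = e: opens ∋ x are {e, f}, {d, e, f}, {d, e, f, g}; each meets A ∖ {e}, so x IS a limit point.
  x = f: open {f} ∋ x has {f} ∩ (A ∖ {f}) = ∅, so x is NOT a limit point.
  x = g: opens ∋ x are {d, g}, {d, f, g}, {d, e, f, g}; each meets A ∖ {g}, so x IS a limit point.
Collecting: A' = {e, g}.


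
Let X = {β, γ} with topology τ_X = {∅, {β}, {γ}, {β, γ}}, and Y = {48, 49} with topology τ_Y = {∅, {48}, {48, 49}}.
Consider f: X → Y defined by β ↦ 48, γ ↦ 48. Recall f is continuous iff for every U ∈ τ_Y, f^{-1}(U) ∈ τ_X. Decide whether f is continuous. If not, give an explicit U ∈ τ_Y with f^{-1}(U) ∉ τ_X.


f IS continuous.

Compute f^{-1}(U) for each U ∈ τ_Y:
  U = ∅: f^{-1}(U) = ∅ ∈ τ_X ✓.
  U = {48}: f^{-1}(U) = {β, γ} ∈ τ_X ✓.
  U = {48, 49}: f^{-1}(U) = {β, γ} ∈ τ_X ✓.
Every preimage lies in τ_X, so f IS continuous.


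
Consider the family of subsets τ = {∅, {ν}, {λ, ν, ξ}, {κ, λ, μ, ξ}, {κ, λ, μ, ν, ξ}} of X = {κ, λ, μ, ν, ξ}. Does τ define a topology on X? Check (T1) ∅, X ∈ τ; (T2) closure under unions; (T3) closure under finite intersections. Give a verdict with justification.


τ is NOT a topology on X.

Axiom (T1): ∅ ∈ τ? Yes; X ∈ τ? Yes.
Axiom (T2/T3): check pairwise unions and intersections of members of τ.
Counterexample for (T3): {λ, ν, ξ} ∩ {κ, λ, μ, ξ} = {λ, ξ} ∉ τ. Therefore τ is NOT a topology.


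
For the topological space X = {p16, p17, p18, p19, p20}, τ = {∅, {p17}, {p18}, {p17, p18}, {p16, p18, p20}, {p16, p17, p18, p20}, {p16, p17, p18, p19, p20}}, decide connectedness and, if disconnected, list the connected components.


(X, τ) is connected.

Find clopen sets (U ∈ τ with X ∖ U ∈ τ):
  U = ∅, X ∖ U = {p16, p17, p18, p19, p20} — both open, so U is clopen.
  U = {p16, p17, p18, p19, p20}, X ∖ U = ∅ — both open, so U is clopen.
Only trivial clopens (∅ and X) exist, so (X, τ) is connected.
Compute connected components by grouping points that agree on all clopens:
  component: {p16, p17, p18, p19, p20}


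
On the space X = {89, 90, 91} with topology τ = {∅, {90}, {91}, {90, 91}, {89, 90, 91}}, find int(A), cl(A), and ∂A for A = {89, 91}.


int(A) = {91}, cl(A) = {89, 91}, ∂A = {89}.

Closed sets in (X, τ) are complements of opens:
  closed(X, τ) = {∅, {89}, {89, 90}, {89, 91}, {89, 90, 91}}.
int(A) = ⋃ {U ∈ τ : U ⊆ A}. Opens contained in A: ∅, {91}.
Taking the union of these: int(A) = {91}.
cl(A) = ⋂ {C closed : A ⊆ C}. Closed sets containing A: {89, 91}, {89, 90, 91}.
Intersecting these: cl(A) = {89, 91}.
∂A = cl(A) ∖ int(A) = {89, 91} ∖ {91} = {89}.


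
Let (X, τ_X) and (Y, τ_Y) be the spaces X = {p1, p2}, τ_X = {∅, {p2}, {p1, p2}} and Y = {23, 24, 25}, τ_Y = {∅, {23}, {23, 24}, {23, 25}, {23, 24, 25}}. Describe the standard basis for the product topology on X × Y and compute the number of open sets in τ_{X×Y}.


Basis B = {∅ × ∅, {p2} × {23}, {p1, p2} × {23}, {p2} × {23, 24}, {p2} × {23, 25}, {p2} × {23, 24, 25}, {p1, p2} × {23, 24}, {p1, p2} × {23, 25}, {p1, p2} × {23, 24, 25}}; |τ_{X×Y}| = 14.

Enumerate products U × V with U ∈ τ_X, V ∈ τ_Y (deduplicated):
  ∅ × ∅ = {} (∅)
  {p2} × {23} = {(p2,23)}
  {p1, p2} × {23} = {(p1,23), (p2,23)}
  {p2} × {23, 24} = {(p2,23), (p2,24)}
  {p2} × {23, 25} = {(p2,23), (p2,25)}
  {p2} × {23, 24, 25} = {(p2,23), (p2,24), (p2,25)}
  {p1, p2} × {23, 24} = {(p1,23), (p1,24), (p2,23), (p2,24)}
  {p1, p2} × {23, 25} = {(p1,23), (p1,25), (p2,23), (p2,25)}
  {p1, p2} × {23, 24, 25} = {(p1,23), (p1,24), (p1,25), (p2,23), (p2,24), (p2,25)}
These 9 distinct sets form the basis B.
Close under arbitrary unions to get τ_{X×Y}; counting gives |τ_{X×Y}| = 14.


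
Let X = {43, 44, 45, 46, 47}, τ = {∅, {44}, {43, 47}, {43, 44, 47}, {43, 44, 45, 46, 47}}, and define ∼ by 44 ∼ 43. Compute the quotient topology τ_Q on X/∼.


X/∼ = {[43=44], [45], [46], [47]}; |τ_Q| = 3.

Equivalence classes: [43=44], [45], [46], [47].
Quotient map π: X → X/∼ sends 43 ↦ [43=44], 44 ↦ [43=44], 45 ↦ [45], 46 ↦ [46], 47 ↦ [47].
For each subset V ⊆ X/∼, compute π^{-1}(V) ⊆ X and check whether π^{-1}(V) ∈ τ. V is open in τ_Q iff π^{-1}(V) ∈ τ.
  V = {}: π^{-1}(V) = ∅ ∈ τ ✓.
  V = {[43=44]}: π^{-1}(V) = {43, 44} ∉ τ ✗.
  V = {[45]}: π^{-1}(V) = {45} ∉ τ ✗.
  V = {[43=44], [45]}: π^{-1}(V) = {43, 44, 45} ∉ τ ✗.
  V = {[46]}: π^{-1}(V) = {46} ∉ τ ✗.
  V = {[43=44], [46]}: π^{-1}(V) = {43, 44, 46} ∉ τ ✗.
  V = {[45], [46]}: π^{-1}(V) = {45, 46} ∉ τ ✗.
  V = {[43=44], [45], [46]}: π^{-1}(V) = {43, 44, 45, 46} ∉ τ ✗.
  V = {[47]}: π^{-1}(V) = {47} ∉ τ ✗.
  V = {[43=44], [47]}: π^{-1}(V) = {43, 44, 47} ∈ τ ✓.
  V = {[45], [47]}: π^{-1}(V) = {45, 47} ∉ τ ✗.
  V = {[43=44], [45], [47]}: π^{-1}(V) = {43, 44, 45, 47} ∉ τ ✗.
  V = {[46], [47]}: π^{-1}(V) = {46, 47} ∉ τ ✗.
  V = {[43=44], [46], [47]}: π^{-1}(V) = {43, 44, 46, 47} ∉ τ ✗.
  V = {[45], [46], [47]}: π^{-1}(V) = {45, 46, 47} ∉ τ ✗.
  V = {[43=44], [45], [46], [47]}: π^{-1}(V) = {43, 44, 45, 46, 47} ∈ τ ✓.
Open sets in the quotient: τ_Q = {{}, {[43=44], [47]}, {[43=44], [45], [46], [47]}} (3 elements).


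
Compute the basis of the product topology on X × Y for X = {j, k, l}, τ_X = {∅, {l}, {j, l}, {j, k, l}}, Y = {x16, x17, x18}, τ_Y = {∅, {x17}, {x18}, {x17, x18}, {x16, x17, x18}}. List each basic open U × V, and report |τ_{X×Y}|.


Basis B = {∅ × ∅, {l} × {x17}, {l} × {x18}, {j, l} × {x17}, {j, l} × {x18}, {l} × {x17, x18}, {j, k, l} × {x17}, {j, k, l} × {x18}, {l} × {x16, x17, x18}, {j, l} × {x17, x18}, {j, l} × {x16, x17, x18}, {j, k, l} × {x17, x18}, {j, k, l} × {x16, x17, x18}}; |τ_{X×Y}| = 30.

Enumerate products U × V with U ∈ τ_X, V ∈ τ_Y (deduplicated):
  ∅ × ∅ = {} (∅)
  {l} × {x17} = {(l,x17)}
  {l} × {x18} = {(l,x18)}
  {j, l} × {x17} = {(j,x17), (l,x17)}
  {j, l} × {x18} = {(j,x18), (l,x18)}
  {l} × {x17, x18} = {(l,x17), (l,x18)}
  {j, k, l} × {x17} = {(j,x17), (k,x17), (l,x17)}
  {j, k, l} × {x18} = {(j,x18), (k,x18), (l,x18)}
  {l} × {x16, x17, x18} = {(l,x16), (l,x17), (l,x18)}
  {j, l} × {x17, x18} = {(j,x17), (j,x18), (l,x17), (l,x18)}
  {j, l} × {x16, x17, x18} = {(j,x16), (j,x17), (j,x18), (l,x16), (l,x17), (l,x18)}
  {j, k, l} × {x17, x18} = {(j,x17), (j,x18), (k,x17), (k,x18), (l,x17), (l,x18)}
  {j, k, l} × {x16, x17, x18} = {(j,x16), (j,x17), (j,x18), (k,x16), (k,x17), (k,x18), (l,x16), (l,x17), (l,x18)}
These 13 distinct sets form the basis B.
Close under arbitrary unions to get τ_{X×Y}; counting gives |τ_{X×Y}| = 30.


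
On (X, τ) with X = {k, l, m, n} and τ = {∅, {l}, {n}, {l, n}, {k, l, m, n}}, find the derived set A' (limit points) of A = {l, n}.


A' = {k, m}

For each x ∈ X, list the open sets U ∈ τ with x ∈ U, then check whether U ∩ (A ∖ {x}) ≠ ∅ for every such U.
  x = k: opens ∋ x are {k, l, m, n}; each meets A ∖ {k}, so x IS a limit point.
  x = l: open {l} ∋ x has {l} ∩ (A ∖ {l}) = ∅, so x is NOT a limit point.
  x = m: opens ∋ x are {k, l, m, n}; each meets A ∖ {m}, so x IS a limit point.
  x = n: open {n} ∋ x has {n} ∩ (A ∖ {n}) = ∅, so x is NOT a limit point.
Collecting: A' = {k, m}.


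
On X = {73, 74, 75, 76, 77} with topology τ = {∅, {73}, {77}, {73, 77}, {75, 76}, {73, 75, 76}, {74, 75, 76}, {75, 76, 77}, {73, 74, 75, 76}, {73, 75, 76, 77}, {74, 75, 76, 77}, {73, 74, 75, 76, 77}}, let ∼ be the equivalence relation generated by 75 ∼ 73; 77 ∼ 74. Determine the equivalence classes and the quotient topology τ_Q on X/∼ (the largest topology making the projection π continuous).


X/∼ = {[73=75], [74=77], [76]}; |τ_Q| = 3.

Equivalence classes: [73=75], [74=77], [76].
Quotient map π: X → X/∼ sends 73 ↦ [73=75], 74 ↦ [74=77], 75 ↦ [73=75], 76 ↦ [76], 77 ↦ [74=77].
For each subset V ⊆ X/∼, compute π^{-1}(V) ⊆ X and check whether π^{-1}(V) ∈ τ. V is open in τ_Q iff π^{-1}(V) ∈ τ.
  V = {}: π^{-1}(V) = ∅ ∈ τ ✓.
  V = {[73=75]}: π^{-1}(V) = {73, 75} ∉ τ ✗.
  V = {[74=77]}: π^{-1}(V) = {74, 77} ∉ τ ✗.
  V = {[73=75], [74=77]}: π^{-1}(V) = {73, 74, 75, 77} ∉ τ ✗.
  V = {[76]}: π^{-1}(V) = {76} ∉ τ ✗.
  V = {[73=75], [76]}: π^{-1}(V) = {73, 75, 76} ∈ τ ✓.
  V = {[74=77], [76]}: π^{-1}(V) = {74, 76, 77} ∉ τ ✗.
  V = {[73=75], [74=77], [76]}: π^{-1}(V) = {73, 74, 75, 76, 77} ∈ τ ✓.
Open sets in the quotient: τ_Q = {{}, {[73=75], [76]}, {[73=75], [74=77], [76]}} (3 elements).


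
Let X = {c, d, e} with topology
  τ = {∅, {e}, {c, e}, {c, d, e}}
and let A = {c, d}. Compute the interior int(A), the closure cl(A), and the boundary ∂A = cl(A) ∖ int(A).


int(A) = ∅, cl(A) = {c, d}, ∂A = {c, d}.

Closed sets in (X, τ) are complements of opens:
  closed(X, τ) = {∅, {d}, {c, d}, {c, d, e}}.
int(A) = ⋃ {U ∈ τ : U ⊆ A}. Opens contained in A: ∅.
Taking the union of these: int(A) = ∅.
cl(A) = ⋂ {C closed : A ⊆ C}. Closed sets containing A: {c, d}, {c, d, e}.
Intersecting these: cl(A) = {c, d}.
∂A = cl(A) ∖ int(A) = {c, d} ∖ ∅ = {c, d}.
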